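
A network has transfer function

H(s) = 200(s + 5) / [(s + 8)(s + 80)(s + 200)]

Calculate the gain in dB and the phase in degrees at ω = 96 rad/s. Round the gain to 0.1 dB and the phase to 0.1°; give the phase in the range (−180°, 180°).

At s = jω = j96:
zero (s+5): 5 + j96 → |·| = √(5²+96²) = √9241 ≈ 96.13, ∠ = arctan(96/5) ≈ 87.02°
pole (s+8): 8 + j96 → |·| = √(8²+96²) = √9280 ≈ 96.333, ∠ = arctan(96/8) ≈ 85.24°
pole (s+80): 80 + j96 → |·| = √(80²+96²) = √15616 ≈ 124.96, ∠ = arctan(96/80) ≈ 50.19°
pole (s+200): 200 + j96 → |·| = √(200²+96²) = √49216 ≈ 221.85, ∠ = arctan(96/200) ≈ 25.64°
|H| = 200 · 96.13 / 2.6706e+06 ≈ 0.0071991
Gain = 20 log₁₀(0.0071991) ≈ -42.85 dB
∠H = 87.02° − 161.07° = -74.05°

-42.9 dB, -74.1°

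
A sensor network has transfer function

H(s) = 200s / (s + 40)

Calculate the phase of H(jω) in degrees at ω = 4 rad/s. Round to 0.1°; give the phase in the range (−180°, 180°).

84.3°

At s = jω = j4:
zero at origin: s = j4 → |·| = 4, ∠ = 90.00°
pole (s+40): 40 + j4 → |·| = √(40²+4²) = √1616 ≈ 40.2, ∠ = arctan(4/40) ≈ 5.71°
∠H = 90.00° − 5.71° = 84.29°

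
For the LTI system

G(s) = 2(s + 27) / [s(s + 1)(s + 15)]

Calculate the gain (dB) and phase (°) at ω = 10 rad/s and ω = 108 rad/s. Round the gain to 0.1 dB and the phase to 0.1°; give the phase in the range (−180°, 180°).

ω = 10: -30.0 dB, 172.3°; ω = 108: -75.1 dB, 174.4°

At s = jω = j10:
zero (s+27): 27 + j10 → |·| = √(27²+10²) = √829 ≈ 28.792, ∠ = arctan(10/27) ≈ 20.32°
pole (s+1): 1 + j10 → |·| = √(1²+10²) = √101 ≈ 10.05, ∠ = arctan(10/1) ≈ 84.29°
pole (s+15): 15 + j10 → |·| = √(15²+10²) = √325 ≈ 18.028, ∠ = arctan(10/15) ≈ 33.69°
pole at origin: |s| = 10, ∠ = 90.00° (in denominator)
|G| = 2 · 28.792 / 1811.8 ≈ 0.031783
Gain = 20 log₁₀(0.031783) ≈ -29.96 dB
∠G = 20.32° − 207.98° = -187.66° ≡ 172.34° (principal value)

At s = jω = j108:
zero (s+27): 27 + j108 → |·| = √(27²+108²) = √12393 ≈ 111.32, ∠ = arctan(108/27) ≈ 75.96°
pole (s+1): 1 + j108 → |·| = √(1²+108²) = √11665 ≈ 108, ∠ = arctan(108/1) ≈ 89.47°
pole (s+15): 15 + j108 → |·| = √(15²+108²) = √11889 ≈ 109.04, ∠ = arctan(108/15) ≈ 82.09°
pole at origin: |s| = 108, ∠ = 90.00° (in denominator)
|G| = 2 · 111.32 / 1.2718e+06 ≈ 0.00017506
Gain = 20 log₁₀(0.00017506) ≈ -75.14 dB
∠G = 75.96° − 261.56° = -185.60° ≡ 174.40° (principal value)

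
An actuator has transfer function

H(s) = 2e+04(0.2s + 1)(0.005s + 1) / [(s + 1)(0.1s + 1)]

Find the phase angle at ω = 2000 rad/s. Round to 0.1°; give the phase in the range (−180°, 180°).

At ω = 2000 rad/s:
zero (1 + j2000·0.2) = 1 + j400 → |·| ≈ 400, ∠ ≈ 89.86°
zero (1 + j2000·0.005) = 1 + j10 → |·| ≈ 10.05, ∠ ≈ 84.29°
pole (1 + j2000·1) = 1 + j2000 → |·| ≈ 2000, ∠ ≈ 89.97°
pole (1 + j2000·0.1) = 1 + j200 → |·| ≈ 200, ∠ ≈ 89.71°
∠H = (89.86° + 84.29°) − (89.97° + 89.71°) = -5.53°

-5.5°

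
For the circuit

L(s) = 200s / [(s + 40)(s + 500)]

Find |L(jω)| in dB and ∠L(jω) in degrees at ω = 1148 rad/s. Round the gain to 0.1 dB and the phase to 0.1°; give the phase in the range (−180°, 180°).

-15.9 dB, -64.5°

At s = jω = j1148:
zero at origin: s = j1148 → |·| = 1148, ∠ = 90.00°
pole (s+40): 40 + j1148 → |·| = √(40²+1148²) = √1319504 ≈ 1148.7, ∠ = arctan(1148/40) ≈ 88.00°
pole (s+500): 500 + j1148 → |·| = √(500²+1148²) = √1567904 ≈ 1252.2, ∠ = arctan(1148/500) ≈ 66.46°
|L| = 200 · 1148 / 1.4384e+06 ≈ 0.15962
Gain = 20 log₁₀(0.15962) ≈ -15.94 dB
∠L = 90.00° − 154.46° = -64.46°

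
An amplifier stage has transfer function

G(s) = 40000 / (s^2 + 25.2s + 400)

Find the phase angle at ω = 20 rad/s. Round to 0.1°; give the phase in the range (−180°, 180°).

-90.0°

At s = jω = j20:
quadratic: (j20)² + 25.2·j20 + 400 = 0 + j504 → |·| ≈ 504, ∠ ≈ 90.00°
∠G = 0.00° − 90.00° = -90.00°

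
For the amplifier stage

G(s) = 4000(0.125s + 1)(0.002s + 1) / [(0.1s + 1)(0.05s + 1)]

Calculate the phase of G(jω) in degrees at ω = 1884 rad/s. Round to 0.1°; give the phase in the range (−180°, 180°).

-14.2°

At ω = 1884 rad/s:
zero (1 + j1884·0.125) = 1 + j235.5 → |·| ≈ 235.5, ∠ ≈ 89.76°
zero (1 + j1884·0.002) = 1 + j3.768 → |·| ≈ 3.8984, ∠ ≈ 75.14°
pole (1 + j1884·0.1) = 1 + j188.4 → |·| ≈ 188.4, ∠ ≈ 89.70°
pole (1 + j1884·0.05) = 1 + j94.2 → |·| ≈ 94.205, ∠ ≈ 89.39°
∠G = (89.76° + 75.14°) − (89.70° + 89.39°) = -14.19°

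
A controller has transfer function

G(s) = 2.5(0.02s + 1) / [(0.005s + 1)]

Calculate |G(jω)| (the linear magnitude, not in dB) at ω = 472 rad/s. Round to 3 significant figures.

At ω = 472 rad/s:
zero (1 + j472·0.02) = 1 + j9.44 → |·| ≈ 9.4928, ∠ ≈ 83.95°
pole (1 + j472·0.005) = 1 + j2.36 → |·| ≈ 2.5631, ∠ ≈ 67.04°
|G| = 2.5 · 9.4928 / (2.5631) ≈ 9.2591

9.26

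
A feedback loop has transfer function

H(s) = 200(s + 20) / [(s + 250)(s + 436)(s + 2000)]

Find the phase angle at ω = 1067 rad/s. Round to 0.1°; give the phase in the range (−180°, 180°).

-83.7°

At s = jω = j1067:
zero (s+20): 20 + j1067 → |·| = √(20²+1067²) = √1138889 ≈ 1067.2, ∠ = arctan(1067/20) ≈ 88.93°
pole (s+250): 250 + j1067 → |·| = √(250²+1067²) = √1200989 ≈ 1095.9, ∠ = arctan(1067/250) ≈ 76.81°
pole (s+436): 436 + j1067 → |·| = √(436²+1067²) = √1328585 ≈ 1152.6, ∠ = arctan(1067/436) ≈ 67.77°
pole (s+2000): 2000 + j1067 → |·| = √(2000²+1067²) = √5138489 ≈ 2266.8, ∠ = arctan(1067/2000) ≈ 28.08°
∠H = 88.93° − 172.66° = -83.73°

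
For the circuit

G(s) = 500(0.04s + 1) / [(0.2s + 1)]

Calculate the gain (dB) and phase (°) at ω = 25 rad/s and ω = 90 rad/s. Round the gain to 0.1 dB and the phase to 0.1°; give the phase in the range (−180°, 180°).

ω = 25: 42.8 dB, -33.7°; ω = 90: 40.3 dB, -12.3°

At ω = 25 rad/s:
zero (1 + j25·0.04) = 1 + j1 → |·| ≈ 1.4142, ∠ ≈ 45.00°
pole (1 + j25·0.2) = 1 + j5 → |·| ≈ 5.099, ∠ ≈ 78.69°
|G| = 500 · 1.4142 / (5.099) ≈ 138.67
Gain = 20 log₁₀(138.67) ≈ 42.84 dB
∠G = (45.00°) − (78.69°) = -33.69°

At ω = 90 rad/s:
zero (1 + j90·0.04) = 1 + j3.6 → |·| ≈ 3.7363, ∠ ≈ 74.48°
pole (1 + j90·0.2) = 1 + j18 → |·| ≈ 18.028, ∠ ≈ 86.82°
|G| = 500 · 3.7363 / (18.028) ≈ 103.62
Gain = 20 log₁₀(103.62) ≈ 40.31 dB
∠G = (74.48°) − (86.82°) = -12.34°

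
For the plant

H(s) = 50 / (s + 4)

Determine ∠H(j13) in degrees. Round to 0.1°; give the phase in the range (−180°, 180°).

-72.9°

At s = jω = j13:
pole (s+4): 4 + j13 → |·| = √(4²+13²) = √185 ≈ 13.601, ∠ = arctan(13/4) ≈ 72.90°
∠H = 0.00° − 72.90° = -72.90°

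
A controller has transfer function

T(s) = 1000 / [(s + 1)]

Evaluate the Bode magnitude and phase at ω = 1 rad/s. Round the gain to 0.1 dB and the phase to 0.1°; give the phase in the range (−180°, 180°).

At ω = 1 rad/s:
pole (1 + j1·1) = 1 + j1 → |·| ≈ 1.4142, ∠ ≈ 45.00°
|T| = 1000 · 1 / (1.4142) ≈ 707.11
Gain = 20 log₁₀(707.11) ≈ 56.99 dB
∠T = (0°) − (45.00°) = -45.00°

57.0 dB, -45.0°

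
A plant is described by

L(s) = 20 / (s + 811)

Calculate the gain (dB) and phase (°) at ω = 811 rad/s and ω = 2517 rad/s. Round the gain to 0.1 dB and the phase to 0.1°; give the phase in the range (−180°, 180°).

Substitute s = j811:
Numerator: 20 = 20 + j0
Denominator: (j811) + 811 = 811 + j811
|N| = √(20² + 0²) ≈ 20, ∠N ≈ 0.00°
|D| = √(811² + 811²) ≈ 1146.9, ∠D ≈ 45.00°
|L| = 20 / 1146.9 ≈ 0.017438
Gain = 20 log₁₀(0.017438) ≈ -35.17 dB
∠L = 0.00° − 45.00° = -45.00°

Substitute s = j2517:
Numerator: 20 = 20 + j0
Denominator: (j2517) + 811 = 811 + j2517
|N| = √(20² + 0²) ≈ 20, ∠N ≈ 0.00°
|D| = √(811² + 2517²) ≈ 2644.4, ∠D ≈ 72.14°
|L| = 20 / 2644.4 ≈ 0.0075632
Gain = 20 log₁₀(0.0075632) ≈ -42.43 dB
∠L = 0.00° − 72.14° = -72.14°

ω = 811: -35.2 dB, -45.0°; ω = 2517: -42.4 dB, -72.1°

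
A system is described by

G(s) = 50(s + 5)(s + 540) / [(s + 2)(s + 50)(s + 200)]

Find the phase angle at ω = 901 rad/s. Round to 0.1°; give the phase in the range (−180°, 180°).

-105.4°

At s = jω = j901:
zero (s+5): 5 + j901 → |·| = √(5²+901²) = √811826 ≈ 901.01, ∠ = arctan(901/5) ≈ 89.68°
zero (s+540): 540 + j901 → |·| = √(540²+901²) = √1103401 ≈ 1050.4, ∠ = arctan(901/540) ≈ 59.06°
pole (s+2): 2 + j901 → |·| = √(2²+901²) = √811805 ≈ 901, ∠ = arctan(901/2) ≈ 89.87°
pole (s+50): 50 + j901 → |·| = √(50²+901²) = √814301 ≈ 902.39, ∠ = arctan(901/50) ≈ 86.82°
pole (s+200): 200 + j901 → |·| = √(200²+901²) = √851801 ≈ 922.93, ∠ = arctan(901/200) ≈ 77.48°
∠G = 148.74° − 254.17° = -105.43°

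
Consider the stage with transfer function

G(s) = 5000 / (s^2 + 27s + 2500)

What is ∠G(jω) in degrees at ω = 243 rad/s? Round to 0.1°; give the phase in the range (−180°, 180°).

-173.4°

At s = jω = j243:
quadratic: (j243)² + 27·j243 + 2500 = -56549 + j6561 → |·| ≈ 56928, ∠ ≈ 173.38°
∠G = 0.00° − 173.38° = -173.38°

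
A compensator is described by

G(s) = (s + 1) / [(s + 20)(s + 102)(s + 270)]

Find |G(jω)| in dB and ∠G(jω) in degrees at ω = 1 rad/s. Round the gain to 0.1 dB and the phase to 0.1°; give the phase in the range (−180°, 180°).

At s = jω = j1:
zero (s+1): 1 + j1 → |·| = √(1²+1²) = √2 ≈ 1.4142, ∠ = arctan(1/1) ≈ 45.00°
pole (s+20): 20 + j1 → |·| = √(20²+1²) = √401 ≈ 20.025, ∠ = arctan(1/20) ≈ 2.86°
pole (s+102): 102 + j1 → |·| = √(102²+1²) = √10405 ≈ 102, ∠ = arctan(1/102) ≈ 0.56°
pole (s+270): 270 + j1 → |·| = √(270²+1²) = √72901 ≈ 270, ∠ = arctan(1/270) ≈ 0.21°
|G| = 1 · 1.4142 / 5.5149e+05 ≈ 2.5643e-06
Gain = 20 log₁₀(2.5643e-06) ≈ -111.82 dB
∠G = 45.00° − 3.63° = 41.37°

-111.8 dB, 41.4°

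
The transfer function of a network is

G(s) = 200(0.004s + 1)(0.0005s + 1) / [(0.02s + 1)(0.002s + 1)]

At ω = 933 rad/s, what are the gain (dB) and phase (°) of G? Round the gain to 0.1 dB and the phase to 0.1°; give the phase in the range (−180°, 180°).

26.7 dB, -48.7°

At ω = 933 rad/s:
zero (1 + j933·0.004) = 1 + j3.732 → |·| ≈ 3.8637, ∠ ≈ 75.00°
zero (1 + j933·0.0005) = 1 + j0.4665 → |·| ≈ 1.1035, ∠ ≈ 25.01°
pole (1 + j933·0.02) = 1 + j18.66 → |·| ≈ 18.687, ∠ ≈ 86.93°
pole (1 + j933·0.002) = 1 + j1.866 → |·| ≈ 2.1171, ∠ ≈ 61.81°
|G| = 200 · 3.8637 · 1.1035 / (18.687 · 2.1171) ≈ 21.554
Gain = 20 log₁₀(21.554) ≈ 26.67 dB
∠G = (75.00° + 25.01°) − (86.93° + 61.81°) = -48.73°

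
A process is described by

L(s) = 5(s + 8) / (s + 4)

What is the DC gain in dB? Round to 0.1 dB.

L(0) = 5·8 / (4) = 10
20 log₁₀(10) ≈ 20.00 dB

20.0 dB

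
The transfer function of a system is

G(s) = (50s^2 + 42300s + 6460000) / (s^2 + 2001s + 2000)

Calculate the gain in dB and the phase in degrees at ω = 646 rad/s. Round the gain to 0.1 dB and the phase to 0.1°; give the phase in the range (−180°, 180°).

27.1 dB, 10.0°

Substitute s = j646:
Numerator: 50(j646)^2 + 42300(j646) + 6460000 = -14405800 + j27325800
Denominator: (j646)^2 + 2001(j646) + 2000 = -415316 + j1292646
|N| = √(14405800² + 27325800²) ≈ 3.0891e+07, ∠N ≈ 117.80°
|D| = √(415316² + 1292646²) ≈ 1.3577e+06, ∠D ≈ 107.81°
|G| = 3.0891e+07 / 1.3577e+06 ≈ 22.752
Gain = 20 log₁₀(22.752) ≈ 27.14 dB
∠G = 117.80° − 107.81° = 9.99°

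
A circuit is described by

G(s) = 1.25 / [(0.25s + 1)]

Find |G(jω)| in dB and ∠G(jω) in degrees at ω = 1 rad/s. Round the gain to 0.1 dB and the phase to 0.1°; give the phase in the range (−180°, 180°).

1.7 dB, -14.0°

At ω = 1 rad/s:
pole (1 + j1·0.25) = 1 + j0.25 → |·| ≈ 1.0308, ∠ ≈ 14.04°
|G| = 1.25 · 1 / (1.0308) ≈ 1.2127
Gain = 20 log₁₀(1.2127) ≈ 1.68 dB
∠G = (0°) − (14.04°) = -14.04°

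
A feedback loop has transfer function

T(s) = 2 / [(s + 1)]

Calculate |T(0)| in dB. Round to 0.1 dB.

6.0 dB

T(0) = 2 · 1 / 1 = 2
20 log₁₀(2) ≈ 6.02 dB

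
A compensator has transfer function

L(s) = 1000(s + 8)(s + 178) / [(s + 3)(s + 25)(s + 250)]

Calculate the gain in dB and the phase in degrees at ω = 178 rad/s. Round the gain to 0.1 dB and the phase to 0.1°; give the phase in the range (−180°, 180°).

At s = jω = j178:
zero (s+8): 8 + j178 → |·| = √(8²+178²) = √31748 ≈ 178.18, ∠ = arctan(178/8) ≈ 87.43°
zero (s+178): 178 + j178 → |·| = √(178²+178²) = √63368 ≈ 251.73, ∠ = arctan(178/178) ≈ 45.00°
pole (s+3): 3 + j178 → |·| = √(3²+178²) = √31693 ≈ 178.03, ∠ = arctan(178/3) ≈ 89.03°
pole (s+25): 25 + j178 → |·| = √(25²+178²) = √32309 ≈ 179.75, ∠ = arctan(178/25) ≈ 82.01°
pole (s+250): 250 + j178 → |·| = √(250²+178²) = √94184 ≈ 306.89, ∠ = arctan(178/250) ≈ 35.45°
|L| = 1000 · 44853 / 9.8208e+06 ≈ 4.5671
Gain = 20 log₁₀(4.5671) ≈ 13.19 dB
∠L = 132.43° − 206.49° = -74.06°

13.2 dB, -74.1°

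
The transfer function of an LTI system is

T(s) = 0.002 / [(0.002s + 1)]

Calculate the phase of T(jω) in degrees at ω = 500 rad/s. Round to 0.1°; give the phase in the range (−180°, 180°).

At ω = 500 rad/s:
pole (1 + j500·0.002) = 1 + j1 → |·| ≈ 1.4142, ∠ ≈ 45.00°
∠T = (0°) − (45.00°) = -45.00°

-45.0°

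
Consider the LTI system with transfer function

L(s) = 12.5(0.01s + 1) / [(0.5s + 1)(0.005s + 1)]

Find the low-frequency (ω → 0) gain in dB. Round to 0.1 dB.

L(0) = 12.5 · 1 / 1 = 12.5
20 log₁₀(12.5) ≈ 21.94 dB

21.9 dB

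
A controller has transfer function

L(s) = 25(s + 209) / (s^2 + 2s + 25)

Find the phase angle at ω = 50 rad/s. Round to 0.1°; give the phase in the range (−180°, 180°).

At s = jω = j50:
zero (s+209): 209 + j50 → |·| = √(209²+50²) = √46181 ≈ 214.9, ∠ = arctan(50/209) ≈ 13.45°
quadratic: (j50)² + 2·j50 + 25 = -2475 + j100 → |·| ≈ 2477, ∠ ≈ 177.69°
∠L = 13.45° − 177.69° = -164.24°

-164.2°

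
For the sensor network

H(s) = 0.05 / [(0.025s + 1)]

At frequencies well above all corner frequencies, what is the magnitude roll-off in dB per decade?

-20 dB/decade

Each pole contributes −20 dB/decade at high frequency; each zero contributes +20 dB/decade.
Net: 0 zero(s) − 1 pole(s) → -20 dB/decade.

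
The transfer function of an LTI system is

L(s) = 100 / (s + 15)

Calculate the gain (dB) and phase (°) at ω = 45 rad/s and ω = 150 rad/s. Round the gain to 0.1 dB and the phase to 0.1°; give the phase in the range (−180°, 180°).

At s = jω = j45:
pole (s+15): 15 + j45 → |·| = √(15²+45²) = √2250 ≈ 47.434, ∠ = arctan(45/15) ≈ 71.57°
|L| = 100 / 47.434 ≈ 2.1082
Gain = 20 log₁₀(2.1082) ≈ 6.48 dB
∠L = 0.00° − 71.57° = -71.57°

At s = jω = j150:
pole (s+15): 15 + j150 → |·| = √(15²+150²) = √22725 ≈ 150.75, ∠ = arctan(150/15) ≈ 84.29°
|L| = 100 / 150.75 ≈ 0.66335
Gain = 20 log₁₀(0.66335) ≈ -3.57 dB
∠L = 0.00° − 84.29° = -84.29°

ω = 45: 6.5 dB, -71.6°; ω = 150: -3.6 dB, -84.3°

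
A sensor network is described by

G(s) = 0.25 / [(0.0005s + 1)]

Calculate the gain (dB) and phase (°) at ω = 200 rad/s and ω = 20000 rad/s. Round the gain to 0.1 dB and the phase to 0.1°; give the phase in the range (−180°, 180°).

At ω = 200 rad/s:
pole (1 + j200·0.0005) = 1 + j0.1 → |·| ≈ 1.005, ∠ ≈ 5.71°
|G| = 0.25 · 1 / (1.005) ≈ 0.24876
Gain = 20 log₁₀(0.24876) ≈ -12.08 dB
∠G = (0°) − (5.71°) = -5.71°

At ω = 20000 rad/s:
pole (1 + j20000·0.0005) = 1 + j10 → |·| ≈ 10.05, ∠ ≈ 84.29°
|G| = 0.25 · 1 / (10.05) ≈ 0.024876
Gain = 20 log₁₀(0.024876) ≈ -32.08 dB
∠G = (0°) − (84.29°) = -84.29°

ω = 200: -12.1 dB, -5.7°; ω = 20000: -32.1 dB, -84.3°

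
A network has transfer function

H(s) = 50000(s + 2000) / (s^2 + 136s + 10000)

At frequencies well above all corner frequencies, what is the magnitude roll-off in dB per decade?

-20 dB/decade

Each pole contributes −20 dB/decade at high frequency; each zero contributes +20 dB/decade.
Net: 1 zero(s) − 2 pole(s) → -20 dB/decade.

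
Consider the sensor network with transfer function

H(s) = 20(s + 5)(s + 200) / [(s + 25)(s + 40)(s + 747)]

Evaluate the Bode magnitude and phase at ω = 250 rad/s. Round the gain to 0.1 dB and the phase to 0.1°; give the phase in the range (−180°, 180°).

-29.9 dB, -43.5°

At s = jω = j250:
zero (s+5): 5 + j250 → |·| = √(5²+250²) = √62525 ≈ 250.05, ∠ = arctan(250/5) ≈ 88.85°
zero (s+200): 200 + j250 → |·| = √(200²+250²) = √102500 ≈ 320.16, ∠ = arctan(250/200) ≈ 51.34°
pole (s+25): 25 + j250 → |·| = √(25²+250²) = √63125 ≈ 251.25, ∠ = arctan(250/25) ≈ 84.29°
pole (s+40): 40 + j250 → |·| = √(40²+250²) = √64100 ≈ 253.18, ∠ = arctan(250/40) ≈ 80.91°
pole (s+747): 747 + j250 → |·| = √(747²+250²) = √620509 ≈ 787.72, ∠ = arctan(250/747) ≈ 18.50°
|H| = 20 · 80056 / 5.0108e+07 ≈ 0.031953
Gain = 20 log₁₀(0.031953) ≈ -29.91 dB
∠H = 140.19° − 183.70° = -43.51°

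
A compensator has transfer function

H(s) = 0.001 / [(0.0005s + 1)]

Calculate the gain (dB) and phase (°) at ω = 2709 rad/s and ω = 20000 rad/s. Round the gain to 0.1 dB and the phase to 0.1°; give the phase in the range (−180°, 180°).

ω = 2709: -64.5 dB, -53.6°; ω = 20000: -80.0 dB, -84.3°

At ω = 2709 rad/s:
pole (1 + j2709·0.0005) = 1 + j1.3545 → |·| ≈ 1.6836, ∠ ≈ 53.56°
|H| = 0.001 · 1 / (1.6836) ≈ 0.00059397
Gain = 20 log₁₀(0.00059397) ≈ -64.52 dB
∠H = (0°) − (53.56°) = -53.56°

At ω = 20000 rad/s:
pole (1 + j20000·0.0005) = 1 + j10 → |·| ≈ 10.05, ∠ ≈ 84.29°
|H| = 0.001 · 1 / (10.05) ≈ 9.9502e-05
Gain = 20 log₁₀(9.9502e-05) ≈ -80.04 dB
∠H = (0°) − (84.29°) = -84.29°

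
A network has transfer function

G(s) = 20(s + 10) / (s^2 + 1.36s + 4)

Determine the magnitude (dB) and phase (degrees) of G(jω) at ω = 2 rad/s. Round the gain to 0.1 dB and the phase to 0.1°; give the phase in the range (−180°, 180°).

37.5 dB, -78.7°

At s = jω = j2:
zero (s+10): 10 + j2 → |·| = √(10²+2²) = √104 ≈ 10.198, ∠ = arctan(2/10) ≈ 11.31°
quadratic: (j2)² + 1.36·j2 + 4 = 0 + j2.72 → |·| ≈ 2.72, ∠ ≈ 90.00°
|G| = 20 · 10.198 / 2.72 ≈ 74.985
Gain = 20 log₁₀(74.985) ≈ 37.50 dB
∠G = 11.31° − 90.00° = -78.69°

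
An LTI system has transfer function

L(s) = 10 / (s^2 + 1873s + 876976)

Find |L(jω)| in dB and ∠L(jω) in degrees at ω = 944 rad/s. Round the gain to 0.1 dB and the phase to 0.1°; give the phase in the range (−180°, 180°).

-105.0 dB, -90.5°

Substitute s = j944:
Numerator: 10 = 10 + j0
Denominator: (j944)^2 + 1873(j944) + 876976 = -14160 + j1768112
|N| = √(10² + 0²) ≈ 10, ∠N ≈ 0.00°
|D| = √(14160² + 1768112²) ≈ 1.7682e+06, ∠D ≈ 90.46°
|L| = 10 / 1.7682e+06 ≈ 5.6555e-06
Gain = 20 log₁₀(5.6555e-06) ≈ -104.95 dB
∠L = 0.00° − 90.46° = -90.46°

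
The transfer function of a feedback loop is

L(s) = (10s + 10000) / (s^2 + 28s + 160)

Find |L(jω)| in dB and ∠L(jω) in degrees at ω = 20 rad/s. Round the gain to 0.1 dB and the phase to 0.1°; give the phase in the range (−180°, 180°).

Substitute s = j20:
Numerator: 10(j20) + 10000 = 10000 + j200
Denominator: (j20)^2 + 28(j20) + 160 = -240 + j560
|N| = √(10000² + 200²) ≈ 10002, ∠N ≈ 1.15°
|D| = √(240² + 560²) ≈ 609.26, ∠D ≈ 113.20°
|L| = 10002 / 609.26 ≈ 16.417
Gain = 20 log₁₀(16.417) ≈ 24.31 dB
∠L = 1.15° − 113.20° = -112.05°

24.3 dB, -112.1°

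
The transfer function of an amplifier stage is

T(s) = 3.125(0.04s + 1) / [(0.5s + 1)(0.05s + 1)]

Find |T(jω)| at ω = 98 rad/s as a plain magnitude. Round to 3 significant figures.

0.0516

At ω = 98 rad/s:
zero (1 + j98·0.04) = 1 + j3.92 → |·| ≈ 4.0455, ∠ ≈ 75.69°
pole (1 + j98·0.5) = 1 + j49 → |·| ≈ 49.01, ∠ ≈ 88.83°
pole (1 + j98·0.05) = 1 + j4.9 → |·| ≈ 5.001, ∠ ≈ 78.47°
|T| = 3.125 · 4.0455 / (49.01 · 5.001) ≈ 0.05158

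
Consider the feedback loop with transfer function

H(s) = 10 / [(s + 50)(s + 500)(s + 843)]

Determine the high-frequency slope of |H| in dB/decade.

Each pole contributes −20 dB/decade at high frequency; each zero contributes +20 dB/decade.
Net: 0 zero(s) − 3 pole(s) → -60 dB/decade.

-60 dB/decade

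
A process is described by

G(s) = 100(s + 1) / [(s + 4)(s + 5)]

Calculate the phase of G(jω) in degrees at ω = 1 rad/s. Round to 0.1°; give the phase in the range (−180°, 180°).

19.7°

At s = jω = j1:
zero (s+1): 1 + j1 → |·| = √(1²+1²) = √2 ≈ 1.4142, ∠ = arctan(1/1) ≈ 45.00°
pole (s+4): 4 + j1 → |·| = √(4²+1²) = √17 ≈ 4.1231, ∠ = arctan(1/4) ≈ 14.04°
pole (s+5): 5 + j1 → |·| = √(5²+1²) = √26 ≈ 5.099, ∠ = arctan(1/5) ≈ 11.31°
∠G = 45.00° − 25.35° = 19.65°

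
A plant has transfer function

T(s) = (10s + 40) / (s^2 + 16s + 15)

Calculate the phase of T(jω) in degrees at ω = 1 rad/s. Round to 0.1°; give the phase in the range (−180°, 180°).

Substitute s = j1:
Numerator: 10(j1) + 40 = 40 + j10
Denominator: (j1)^2 + 16(j1) + 15 = 14 + j16
|N| = √(40² + 10²) ≈ 41.231, ∠N ≈ 14.04°
|D| = √(14² + 16²) ≈ 21.26, ∠D ≈ 48.81°
∠T = 14.04° − 48.81° = -34.77°

-34.8°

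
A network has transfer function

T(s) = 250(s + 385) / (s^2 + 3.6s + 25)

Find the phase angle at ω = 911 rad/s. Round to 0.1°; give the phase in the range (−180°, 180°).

At s = jω = j911:
zero (s+385): 385 + j911 → |·| = √(385²+911²) = √978146 ≈ 989.01, ∠ = arctan(911/385) ≈ 67.09°
quadratic: (j911)² + 3.6·j911 + 25 = -829896 + j3279.6 → |·| ≈ 8.299e+05, ∠ ≈ 179.77°
∠T = 67.09° − 179.77° = -112.68°

-112.7°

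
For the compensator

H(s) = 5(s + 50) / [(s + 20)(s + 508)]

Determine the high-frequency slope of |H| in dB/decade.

-20 dB/decade

Each pole contributes −20 dB/decade at high frequency; each zero contributes +20 dB/decade.
Net: 1 zero(s) − 2 pole(s) → -20 dB/decade.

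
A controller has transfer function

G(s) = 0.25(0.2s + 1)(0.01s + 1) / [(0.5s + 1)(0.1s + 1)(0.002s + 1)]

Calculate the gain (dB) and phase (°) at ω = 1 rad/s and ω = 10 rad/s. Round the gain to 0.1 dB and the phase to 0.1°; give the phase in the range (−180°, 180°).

ω = 1: -12.9 dB, -20.5°; ω = 10: -22.2 dB, -55.7°

At ω = 1 rad/s:
zero (1 + j1·0.2) = 1 + j0.2 → |·| ≈ 1.0198, ∠ ≈ 11.31°
zero (1 + j1·0.01) = 1 + j0.01 → |·| ≈ 1, ∠ ≈ 0.57°
pole (1 + j1·0.5) = 1 + j0.5 → |·| ≈ 1.118, ∠ ≈ 26.57°
pole (1 + j1·0.1) = 1 + j0.1 → |·| ≈ 1.005, ∠ ≈ 5.71°
pole (1 + j1·0.002) = 1 + j0.002 → |·| ≈ 1, ∠ ≈ 0.11°
|G| = 0.25 · 1.0198 · 1 / (1.118 · 1.005 · 1) ≈ 0.22691
Gain = 20 log₁₀(0.22691) ≈ -12.88 dB
∠G = (11.31° + 0.57°) − (26.57° + 5.71° + 0.11°) = -20.51°

At ω = 10 rad/s:
zero (1 + j10·0.2) = 1 + j2 → |·| ≈ 2.2361, ∠ ≈ 63.43°
zero (1 + j10·0.01) = 1 + j0.1 → |·| ≈ 1.005, ∠ ≈ 5.71°
pole (1 + j10·0.5) = 1 + j5 → |·| ≈ 5.099, ∠ ≈ 78.69°
pole (1 + j10·0.1) = 1 + j1 → |·| ≈ 1.4142, ∠ ≈ 45.00°
pole (1 + j10·0.002) = 1 + j0.02 → |·| ≈ 1.0002, ∠ ≈ 1.15°
|G| = 0.25 · 2.2361 · 1.005 / (5.099 · 1.4142 · 1.0002) ≈ 0.077896
Gain = 20 log₁₀(0.077896) ≈ -22.17 dB
∠G = (63.43° + 5.71°) − (78.69° + 45.00° + 1.15°) = -55.70°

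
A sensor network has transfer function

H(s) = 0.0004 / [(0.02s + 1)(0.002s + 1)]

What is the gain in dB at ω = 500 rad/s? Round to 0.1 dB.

At ω = 500 rad/s:
pole (1 + j500·0.02) = 1 + j10 → |·| ≈ 10.05, ∠ ≈ 84.29°
pole (1 + j500·0.002) = 1 + j1 → |·| ≈ 1.4142, ∠ ≈ 45.00°
|H| = 0.0004 · 1 / (10.05 · 1.4142) ≈ 2.8144e-05
Gain = 20 log₁₀(2.8144e-05) ≈ -91.01 dB

-91.0 dB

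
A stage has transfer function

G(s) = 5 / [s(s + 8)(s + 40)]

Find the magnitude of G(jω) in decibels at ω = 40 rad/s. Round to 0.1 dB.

At s = jω = j40:
pole (s+8): 8 + j40 → |·| = √(8²+40²) = √1664 ≈ 40.792, ∠ = arctan(40/8) ≈ 78.69°
pole (s+40): 40 + j40 → |·| = √(40²+40²) = √3200 ≈ 56.569, ∠ = arctan(40/40) ≈ 45.00°
pole at origin: |s| = 40, ∠ = 90.00° (in denominator)
|G| = 5 / 92303 ≈ 5.4169e-05
Gain = 20 log₁₀(5.4169e-05) ≈ -85.32 dB

-85.3 dB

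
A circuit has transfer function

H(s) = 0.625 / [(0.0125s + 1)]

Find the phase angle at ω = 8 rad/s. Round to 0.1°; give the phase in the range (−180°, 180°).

At ω = 8 rad/s:
pole (1 + j8·0.0125) = 1 + j0.1 → |·| ≈ 1.005, ∠ ≈ 5.71°
∠H = (0°) − (5.71°) = -5.71°

-5.7°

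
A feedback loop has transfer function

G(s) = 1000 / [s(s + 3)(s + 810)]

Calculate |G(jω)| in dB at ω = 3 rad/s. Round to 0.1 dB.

At s = jω = j3:
pole (s+3): 3 + j3 → |·| = √(3²+3²) = √18 ≈ 4.2426, ∠ = arctan(3/3) ≈ 45.00°
pole (s+810): 810 + j3 → |·| = √(810²+3²) = √656109 ≈ 810.01, ∠ = arctan(3/810) ≈ 0.21°
pole at origin: |s| = 3, ∠ = 90.00° (in denominator)
|G| = 1000 / 10310 ≈ 0.096993
Gain = 20 log₁₀(0.096993) ≈ -20.27 dB

-20.3 dB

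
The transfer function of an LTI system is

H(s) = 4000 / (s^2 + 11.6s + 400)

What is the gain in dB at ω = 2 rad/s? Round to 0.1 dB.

At s = jω = j2:
quadratic: (j2)² + 11.6·j2 + 400 = 396 + j23.2 → |·| ≈ 396.68, ∠ ≈ 3.35°
|H| = 4000 / 396.68 ≈ 10.084
Gain = 20 log₁₀(10.084) ≈ 20.07 dB

20.1 dB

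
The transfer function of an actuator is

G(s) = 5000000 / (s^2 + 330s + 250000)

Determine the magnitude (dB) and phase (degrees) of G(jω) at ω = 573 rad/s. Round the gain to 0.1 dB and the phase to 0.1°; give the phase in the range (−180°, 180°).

27.8 dB, -112.5°

At s = jω = j573:
quadratic: (j573)² + 330·j573 + 250000 = -78329 + j189090 → |·| ≈ 2.0467e+05, ∠ ≈ 112.50°
|G| = 5000000 / 2.0467e+05 ≈ 24.43
Gain = 20 log₁₀(24.43) ≈ 27.76 dB
∠G = 0.00° − 112.50° = -112.50°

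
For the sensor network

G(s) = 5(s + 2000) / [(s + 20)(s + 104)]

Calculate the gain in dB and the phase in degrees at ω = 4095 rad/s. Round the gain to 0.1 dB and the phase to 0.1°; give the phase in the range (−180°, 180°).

At s = jω = j4095:
zero (s+2000): 2000 + j4095 → |·| = √(2000²+4095²) = √20769025 ≈ 4557.3, ∠ = arctan(4095/2000) ≈ 63.97°
pole (s+20): 20 + j4095 → |·| = √(20²+4095²) = √16769425 ≈ 4095, ∠ = arctan(4095/20) ≈ 89.72°
pole (s+104): 104 + j4095 → |·| = √(104²+4095²) = √16779841 ≈ 4096.3, ∠ = arctan(4095/104) ≈ 88.55°
|G| = 5 · 4557.3 / 1.6774e+07 ≈ 0.0013584
Gain = 20 log₁₀(0.0013584) ≈ -57.34 dB
∠G = 63.97° − 178.27° = -114.30°

-57.3 dB, -114.3°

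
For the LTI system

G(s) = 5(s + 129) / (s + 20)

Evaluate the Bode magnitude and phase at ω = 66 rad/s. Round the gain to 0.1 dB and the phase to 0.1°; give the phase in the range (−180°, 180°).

At s = jω = j66:
zero (s+129): 129 + j66 → |·| = √(129²+66²) = √20997 ≈ 144.9, ∠ = arctan(66/129) ≈ 27.10°
pole (s+20): 20 + j66 → |·| = √(20²+66²) = √4756 ≈ 68.964, ∠ = arctan(66/20) ≈ 73.14°
|G| = 5 · 144.9 / 68.964 ≈ 10.505
Gain = 20 log₁₀(10.505) ≈ 20.43 dB
∠G = 27.10° − 73.14° = -46.04°

20.4 dB, -46.0°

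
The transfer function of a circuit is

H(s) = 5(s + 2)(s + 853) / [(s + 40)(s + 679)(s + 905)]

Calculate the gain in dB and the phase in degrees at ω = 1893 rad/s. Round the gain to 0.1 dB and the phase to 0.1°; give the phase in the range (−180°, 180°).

-52.2 dB, -67.8°

At s = jω = j1893:
zero (s+2): 2 + j1893 → |·| = √(2²+1893²) = √3583453 ≈ 1893, ∠ = arctan(1893/2) ≈ 89.94°
zero (s+853): 853 + j1893 → |·| = √(853²+1893²) = √4311058 ≈ 2076.3, ∠ = arctan(1893/853) ≈ 65.74°
pole (s+40): 40 + j1893 → |·| = √(40²+1893²) = √3585049 ≈ 1893.4, ∠ = arctan(1893/40) ≈ 88.79°
pole (s+679): 679 + j1893 → |·| = √(679²+1893²) = √4044490 ≈ 2011.1, ∠ = arctan(1893/679) ≈ 70.27°
pole (s+905): 905 + j1893 → |·| = √(905²+1893²) = √4402474 ≈ 2098.2, ∠ = arctan(1893/905) ≈ 64.45°
|H| = 5 · 3.9304e+06 / 7.9896e+09 ≈ 0.0024597
Gain = 20 log₁₀(0.0024597) ≈ -52.18 dB
∠H = 155.68° − 223.51° = -67.83°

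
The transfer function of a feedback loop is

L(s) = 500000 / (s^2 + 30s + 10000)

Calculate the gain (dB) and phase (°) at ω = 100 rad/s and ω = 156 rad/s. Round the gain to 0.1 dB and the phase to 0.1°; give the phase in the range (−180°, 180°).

ω = 100: 44.4 dB, -90.0°; ω = 156: 30.4 dB, -161.9°

At s = jω = j100:
quadratic: (j100)² + 30·j100 + 10000 = 0 + j3000 → |·| ≈ 3000, ∠ ≈ 90.00°
|L| = 500000 / 3000 ≈ 166.67
Gain = 20 log₁₀(166.67) ≈ 44.44 dB
∠L = 0.00° − 90.00° = -90.00°

At s = jω = j156:
quadratic: (j156)² + 30·j156 + 10000 = -14336 + j4680 → |·| ≈ 15081, ∠ ≈ 161.92°
|L| = 500000 / 15081 ≈ 33.154
Gain = 20 log₁₀(33.154) ≈ 30.41 dB
∠L = 0.00° − 161.92° = -161.92°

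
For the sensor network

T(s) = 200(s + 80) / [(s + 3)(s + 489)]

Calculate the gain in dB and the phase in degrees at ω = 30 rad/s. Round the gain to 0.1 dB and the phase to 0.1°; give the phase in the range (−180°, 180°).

1.3 dB, -67.2°

At s = jω = j30:
zero (s+80): 80 + j30 → |·| = √(80²+30²) = √7300 ≈ 85.44, ∠ = arctan(30/80) ≈ 20.56°
pole (s+3): 3 + j30 → |·| = √(3²+30²) = √909 ≈ 30.15, ∠ = arctan(30/3) ≈ 84.29°
pole (s+489): 489 + j30 → |·| = √(489²+30²) = √240021 ≈ 489.92, ∠ = arctan(30/489) ≈ 3.51°
|T| = 200 · 85.44 / 14771 ≈ 1.1569
Gain = 20 log₁₀(1.1569) ≈ 1.27 dB
∠T = 20.56° − 87.80° = -67.24°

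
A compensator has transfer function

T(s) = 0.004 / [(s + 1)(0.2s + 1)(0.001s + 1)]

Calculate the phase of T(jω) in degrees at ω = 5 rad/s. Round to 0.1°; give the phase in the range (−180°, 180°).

At ω = 5 rad/s:
pole (1 + j5·1) = 1 + j5 → |·| ≈ 5.099, ∠ ≈ 78.69°
pole (1 + j5·0.2) = 1 + j1 → |·| ≈ 1.4142, ∠ ≈ 45.00°
pole (1 + j5·0.001) = 1 + j0.005 → |·| ≈ 1, ∠ ≈ 0.29°
∠T = (0°) − (78.69° + 45.00° + 0.29°) = -123.98°

-124.0°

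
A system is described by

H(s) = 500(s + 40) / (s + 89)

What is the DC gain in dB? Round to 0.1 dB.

H(0) = 500·40 / (89) ≈ 224.72
20 log₁₀(224.72) ≈ 47.03 dB

47.0 dB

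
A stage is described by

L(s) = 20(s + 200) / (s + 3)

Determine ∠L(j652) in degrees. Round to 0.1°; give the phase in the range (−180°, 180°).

At s = jω = j652:
zero (s+200): 200 + j652 → |·| = √(200²+652²) = √465104 ≈ 681.99, ∠ = arctan(652/200) ≈ 72.95°
pole (s+3): 3 + j652 → |·| = √(3²+652²) = √425113 ≈ 652.01, ∠ = arctan(652/3) ≈ 89.74°
∠L = 72.95° − 89.74° = -16.79°

-16.8°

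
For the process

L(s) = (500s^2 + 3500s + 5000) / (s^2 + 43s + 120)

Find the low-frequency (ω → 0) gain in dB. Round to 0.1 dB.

32.4 dB

L(0) = 5000 / 120 ≈ 41.667
20 log₁₀(41.667) ≈ 32.40 dB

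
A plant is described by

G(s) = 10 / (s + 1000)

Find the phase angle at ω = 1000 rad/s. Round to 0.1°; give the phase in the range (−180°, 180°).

Substitute s = j1000:
Numerator: 10 = 10 + j0
Denominator: (j1000) + 1000 = 1000 + j1000
|N| = √(10² + 0²) ≈ 10, ∠N ≈ 0.00°
|D| = √(1000² + 1000²) ≈ 1414.2, ∠D ≈ 45.00°
∠G = 0.00° − 45.00° = -45.00°

-45.0°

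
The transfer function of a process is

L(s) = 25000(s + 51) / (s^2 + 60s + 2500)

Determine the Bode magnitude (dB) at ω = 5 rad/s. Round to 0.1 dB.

54.2 dB

At s = jω = j5:
zero (s+51): 51 + j5 → |·| = √(51²+5²) = √2626 ≈ 51.245, ∠ = arctan(5/51) ≈ 5.60°
quadratic: (j5)² + 60·j5 + 2500 = 2475 + j300 → |·| ≈ 2493.1, ∠ ≈ 6.91°
|L| = 25000 · 51.245 / 2493.1 ≈ 513.87
Gain = 20 log₁₀(513.87) ≈ 54.22 dB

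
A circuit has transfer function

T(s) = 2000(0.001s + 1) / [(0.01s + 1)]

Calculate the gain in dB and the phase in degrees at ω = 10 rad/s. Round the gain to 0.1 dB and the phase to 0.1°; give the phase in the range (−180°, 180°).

At ω = 10 rad/s:
zero (1 + j10·0.001) = 1 + j0.01 → |·| ≈ 1, ∠ ≈ 0.57°
pole (1 + j10·0.01) = 1 + j0.1 → |·| ≈ 1.005, ∠ ≈ 5.71°
|T| = 2000 · 1 / (1.005) ≈ 1990
Gain = 20 log₁₀(1990) ≈ 65.98 dB
∠T = (0.57°) − (5.71°) = -5.14°

66.0 dB, -5.1°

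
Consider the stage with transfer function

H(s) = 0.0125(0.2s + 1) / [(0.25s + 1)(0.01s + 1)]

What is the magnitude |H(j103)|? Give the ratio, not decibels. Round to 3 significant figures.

0.00697

At ω = 103 rad/s:
zero (1 + j103·0.2) = 1 + j20.6 → |·| ≈ 20.624, ∠ ≈ 87.22°
pole (1 + j103·0.25) = 1 + j25.75 → |·| ≈ 25.769, ∠ ≈ 87.78°
pole (1 + j103·0.01) = 1 + j1.03 → |·| ≈ 1.4356, ∠ ≈ 45.85°
|H| = 0.0125 · 20.624 / (25.769 · 1.4356) ≈ 0.0069687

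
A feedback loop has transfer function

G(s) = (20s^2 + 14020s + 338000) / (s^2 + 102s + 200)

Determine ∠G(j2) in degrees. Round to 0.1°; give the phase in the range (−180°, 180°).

Substitute s = j2:
Numerator: 20(j2)^2 + 14020(j2) + 338000 = 337920 + j28040
Denominator: (j2)^2 + 102(j2) + 200 = 196 + j204
|N| = √(337920² + 28040²) ≈ 3.3908e+05, ∠N ≈ 4.74°
|D| = √(196² + 204²) ≈ 282.9, ∠D ≈ 46.15°
∠G = 4.74° − 46.15° = -41.41°

-41.4°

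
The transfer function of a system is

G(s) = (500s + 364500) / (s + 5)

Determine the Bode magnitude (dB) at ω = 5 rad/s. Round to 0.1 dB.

94.2 dB

Substitute s = j5:
Numerator: 500(j5) + 364500 = 364500 + j2500
Denominator: (j5) + 5 = 5 + j5
|N| = √(364500² + 2500²) ≈ 3.6451e+05, ∠N ≈ 0.39°
|D| = √(5² + 5²) ≈ 7.0711, ∠D ≈ 45.00°
|G| = 3.6451e+05 / 7.0711 ≈ 51549
Gain = 20 log₁₀(51549) ≈ 94.24 dB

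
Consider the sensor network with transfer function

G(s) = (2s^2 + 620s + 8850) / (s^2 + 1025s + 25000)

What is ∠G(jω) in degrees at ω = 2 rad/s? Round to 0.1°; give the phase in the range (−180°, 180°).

3.3°

Substitute s = j2:
Numerator: 2(j2)^2 + 620(j2) + 8850 = 8842 + j1240
Denominator: (j2)^2 + 1025(j2) + 25000 = 24996 + j2050
|N| = √(8842² + 1240²) ≈ 8928.5, ∠N ≈ 7.98°
|D| = √(24996² + 2050²) ≈ 25080, ∠D ≈ 4.69°
∠G = 7.98° − 4.69° = 3.29°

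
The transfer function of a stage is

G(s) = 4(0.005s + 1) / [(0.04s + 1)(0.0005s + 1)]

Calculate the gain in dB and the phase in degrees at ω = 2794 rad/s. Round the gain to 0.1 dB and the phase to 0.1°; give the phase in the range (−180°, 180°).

-10.7 dB, -58.0°

At ω = 2794 rad/s:
zero (1 + j2794·0.005) = 1 + j13.97 → |·| ≈ 14.006, ∠ ≈ 85.91°
pole (1 + j2794·0.04) = 1 + j111.76 → |·| ≈ 111.76, ∠ ≈ 89.49°
pole (1 + j2794·0.0005) = 1 + j1.397 → |·| ≈ 1.718, ∠ ≈ 54.40°
|G| = 4 · 14.006 / (111.76 · 1.718) ≈ 0.29179
Gain = 20 log₁₀(0.29179) ≈ -10.70 dB
∠G = (85.91°) − (89.49° + 54.40°) = -57.98°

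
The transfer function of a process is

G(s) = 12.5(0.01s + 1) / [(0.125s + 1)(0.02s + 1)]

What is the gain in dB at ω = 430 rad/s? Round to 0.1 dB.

-18.5 dB

At ω = 430 rad/s:
zero (1 + j430·0.01) = 1 + j4.3 → |·| ≈ 4.4147, ∠ ≈ 76.91°
pole (1 + j430·0.125) = 1 + j53.75 → |·| ≈ 53.759, ∠ ≈ 88.93°
pole (1 + j430·0.02) = 1 + j8.6 → |·| ≈ 8.6579, ∠ ≈ 83.37°
|G| = 12.5 · 4.4147 / (53.759 · 8.6579) ≈ 0.11856
Gain = 20 log₁₀(0.11856) ≈ -18.52 dB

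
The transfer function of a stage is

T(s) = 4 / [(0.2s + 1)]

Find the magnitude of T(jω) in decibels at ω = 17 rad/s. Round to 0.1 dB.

At ω = 17 rad/s:
pole (1 + j17·0.2) = 1 + j3.4 → |·| ≈ 3.544, ∠ ≈ 73.61°
|T| = 4 · 1 / (3.544) ≈ 1.1287
Gain = 20 log₁₀(1.1287) ≈ 1.05 dB

1.1 dB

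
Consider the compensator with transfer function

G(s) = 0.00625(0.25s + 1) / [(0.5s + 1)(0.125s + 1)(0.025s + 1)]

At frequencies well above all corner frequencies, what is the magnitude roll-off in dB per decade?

-40 dB/decade

Each pole contributes −20 dB/decade at high frequency; each zero contributes +20 dB/decade.
Net: 1 zero(s) − 3 pole(s) → -40 dB/decade.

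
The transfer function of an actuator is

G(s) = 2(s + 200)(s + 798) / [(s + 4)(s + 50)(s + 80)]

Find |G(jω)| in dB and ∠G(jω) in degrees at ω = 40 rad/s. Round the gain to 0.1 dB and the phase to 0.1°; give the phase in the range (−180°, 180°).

3.0 dB, -135.3°

At s = jω = j40:
zero (s+200): 200 + j40 → |·| = √(200²+40²) = √41600 ≈ 203.96, ∠ = arctan(40/200) ≈ 11.31°
zero (s+798): 798 + j40 → |·| = √(798²+40²) = √638404 ≈ 799, ∠ = arctan(40/798) ≈ 2.87°
pole (s+4): 4 + j40 → |·| = √(4²+40²) = √1616 ≈ 40.2, ∠ = arctan(40/4) ≈ 84.29°
pole (s+50): 50 + j40 → |·| = √(50²+40²) = √4100 ≈ 64.031, ∠ = arctan(40/50) ≈ 38.66°
pole (s+80): 80 + j40 → |·| = √(80²+40²) = √8000 ≈ 89.443, ∠ = arctan(40/80) ≈ 26.57°
|G| = 2 · 1.6296e+05 / 2.3023e+05 ≈ 1.4156
Gain = 20 log₁₀(1.4156) ≈ 3.02 dB
∠G = 14.18° − 149.52° = -135.34°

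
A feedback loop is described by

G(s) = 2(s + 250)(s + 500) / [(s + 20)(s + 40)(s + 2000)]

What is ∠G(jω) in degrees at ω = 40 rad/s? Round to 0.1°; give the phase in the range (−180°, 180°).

-95.9°

At s = jω = j40:
zero (s+250): 250 + j40 → |·| = √(250²+40²) = √64100 ≈ 253.18, ∠ = arctan(40/250) ≈ 9.09°
zero (s+500): 500 + j40 → |·| = √(500²+40²) = √251600 ≈ 501.6, ∠ = arctan(40/500) ≈ 4.57°
pole (s+20): 20 + j40 → |·| = √(20²+40²) = √2000 ≈ 44.721, ∠ = arctan(40/20) ≈ 63.43°
pole (s+40): 40 + j40 → |·| = √(40²+40²) = √3200 ≈ 56.569, ∠ = arctan(40/40) ≈ 45.00°
pole (s+2000): 2000 + j40 → |·| = √(2000²+40²) = √4001600 ≈ 2000.4, ∠ = arctan(40/2000) ≈ 1.15°
∠G = 13.66° − 109.58° = -95.92°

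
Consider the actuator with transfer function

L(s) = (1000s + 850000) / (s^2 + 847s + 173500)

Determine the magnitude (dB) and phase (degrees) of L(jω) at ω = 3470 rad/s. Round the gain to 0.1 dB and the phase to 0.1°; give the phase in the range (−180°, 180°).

Substitute s = j3470:
Numerator: 1000(j3470) + 850000 = 850000 + j3470000
Denominator: (j3470)^2 + 847(j3470) + 173500 = -11867400 + j2939090
|N| = √(850000² + 3470000²) ≈ 3.5726e+06, ∠N ≈ 76.24°
|D| = √(11867400² + 2939090²) ≈ 1.2226e+07, ∠D ≈ 166.09°
|L| = 3.5726e+06 / 1.2226e+07 ≈ 0.29221
Gain = 20 log₁₀(0.29221) ≈ -10.69 dB
∠L = 76.24° − 166.09° = -89.85°

-10.7 dB, -89.9°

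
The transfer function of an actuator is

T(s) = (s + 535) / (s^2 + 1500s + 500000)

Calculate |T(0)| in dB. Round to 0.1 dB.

-59.4 dB

T(0) = 535 / 500000 = 0.00107
20 log₁₀(0.00107) ≈ -59.41 dB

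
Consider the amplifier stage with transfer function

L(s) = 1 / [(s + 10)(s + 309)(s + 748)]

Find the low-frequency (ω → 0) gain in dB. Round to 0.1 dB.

-127.3 dB

L(0) = 1 / (10·309·748) ≈ 4.3265e-07
20 log₁₀(4.3265e-07) ≈ -127.28 dB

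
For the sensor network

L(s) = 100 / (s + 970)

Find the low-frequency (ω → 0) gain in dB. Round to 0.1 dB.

L(0) = 100 / (970) ≈ 0.10309
20 log₁₀(0.10309) ≈ -19.74 dB

-19.7 dB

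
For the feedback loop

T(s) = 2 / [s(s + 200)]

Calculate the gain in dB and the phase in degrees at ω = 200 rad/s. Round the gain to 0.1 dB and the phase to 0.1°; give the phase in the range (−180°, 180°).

-89.0 dB, -135.0°

At s = jω = j200:
pole (s+200): 200 + j200 → |·| = √(200²+200²) = √80000 ≈ 282.84, ∠ = arctan(200/200) ≈ 45.00°
pole at origin: |s| = 200, ∠ = 90.00° (in denominator)
|T| = 2 / 56568 ≈ 3.5356e-05
Gain = 20 log₁₀(3.5356e-05) ≈ -89.03 dB
∠T = 0.00° − 135.00° = -135.00°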